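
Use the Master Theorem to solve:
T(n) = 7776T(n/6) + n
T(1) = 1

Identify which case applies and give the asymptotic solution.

a=7776, b=6, f(n)=n.
log_6(7776) = 5 > 1.
Since f(n) = O(n^1) is polynomially smaller than n^5, Case 1 applies.
T(n) = Theta(n^5).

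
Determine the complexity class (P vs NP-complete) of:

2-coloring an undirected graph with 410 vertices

This problem is in P: 2-coloring is bipartiteness testing via BFS, O(V+E).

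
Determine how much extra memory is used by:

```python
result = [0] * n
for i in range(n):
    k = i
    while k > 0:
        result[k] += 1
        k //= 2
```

Space complexity: O(n).
Auxiliary storage grows linearly with the input size n in the worst case.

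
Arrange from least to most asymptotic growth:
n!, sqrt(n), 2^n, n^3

Ordered by growth rate: sqrt(n) < n^3 < 2^n < n!.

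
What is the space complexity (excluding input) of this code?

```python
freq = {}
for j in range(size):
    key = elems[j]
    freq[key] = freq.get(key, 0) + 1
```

Space complexity: O(n).
Auxiliary storage grows linearly with the input size n in the worst case.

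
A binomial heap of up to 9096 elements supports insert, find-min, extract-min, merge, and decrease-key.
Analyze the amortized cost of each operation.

A binomial heap with n <= 9096 elements has at most floor(log_2 9096) + 1 = 14 trees. Using potential Phi = number of trees: Insert adds one tree, but cascading merges reduce count -- amortized O(1). Find-min reads the cached minimum pointer: O(1). Extract-min creates O(log n) new trees: O(log n). Merge combines tree lists: O(log n). Decrease-key sifts the element up its tree of height <= log n: O(log n).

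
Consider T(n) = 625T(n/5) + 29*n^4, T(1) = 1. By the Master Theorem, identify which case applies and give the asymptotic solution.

a=625, b=5, f(n)=29*n^4.
log_5(625) = 4, so n^(log_b(a)) = n^4.
f(n) = Theta(n^4), so Case 2 applies.
T(n) = Theta(n^4 log n).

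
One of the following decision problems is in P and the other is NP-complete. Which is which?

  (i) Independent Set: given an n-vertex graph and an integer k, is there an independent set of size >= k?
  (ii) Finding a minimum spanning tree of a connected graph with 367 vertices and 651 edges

(i) is NP-complete: complement of Clique (with k part of the input).
(ii) is P: Kruskal's / Prim's algorithms run in polynomial time.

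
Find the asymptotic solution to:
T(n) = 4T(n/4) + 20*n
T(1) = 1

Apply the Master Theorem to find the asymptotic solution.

a=4, b=4, f(n)=20*n. log_4(4) = 1. Case 2: T(n) = O(n log n).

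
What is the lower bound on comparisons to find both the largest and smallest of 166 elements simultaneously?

Pair elements first (floor(166/2) comparisons), then find max among winners and min among losers. Total: ceil(3*166/2) - 2 = 247 comparisons.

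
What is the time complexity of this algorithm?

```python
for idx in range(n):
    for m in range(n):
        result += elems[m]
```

Time complexity: O(n^2).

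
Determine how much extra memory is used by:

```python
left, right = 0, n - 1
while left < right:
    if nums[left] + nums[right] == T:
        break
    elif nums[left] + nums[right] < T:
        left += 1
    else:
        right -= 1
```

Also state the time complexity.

Space complexity: O(1).
Only a constant amount of auxiliary storage is used; nothing grows with n.
Time complexity: O(n).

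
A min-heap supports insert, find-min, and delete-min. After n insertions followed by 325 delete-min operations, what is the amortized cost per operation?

Insert takes O(log n) worst case. Delete-min takes O(log n). Over a sequence of n inserts and 325 delete-mins, total cost is O((n + 325) log n). Amortized per operation: O(log n).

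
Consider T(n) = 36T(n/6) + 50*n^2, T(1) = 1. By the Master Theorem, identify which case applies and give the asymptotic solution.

a=36, b=6, f(n)=50*n^2.
log_6(36) = 2, so n^(log_b(a)) = n^2.
f(n) = Theta(n^2), so Case 2 applies.
T(n) = Theta(n^2 log n).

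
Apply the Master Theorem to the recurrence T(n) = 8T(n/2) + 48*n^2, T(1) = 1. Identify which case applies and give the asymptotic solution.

a=8, b=2, f(n)=48*n^2.
log_2(8) = 3 > 2.
Since f(n) = O(n^2) is polynomially smaller than n^3, Case 1 applies.
T(n) = Theta(n^3).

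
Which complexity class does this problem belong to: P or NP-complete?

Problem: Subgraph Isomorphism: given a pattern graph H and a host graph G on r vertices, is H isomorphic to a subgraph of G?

This problem is NP-complete: generalizes Clique and Hamiltonian Path (pattern size is part of the input).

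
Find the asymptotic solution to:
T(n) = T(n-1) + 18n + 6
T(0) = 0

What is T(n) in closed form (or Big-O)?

Dominant term in sum is 18*sum(i, i=1..n) = 18*n*(n+1)/2 = O(n^2).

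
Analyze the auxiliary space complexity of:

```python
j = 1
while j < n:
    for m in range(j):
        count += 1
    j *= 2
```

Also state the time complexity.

Space complexity: O(1).
Only a constant amount of auxiliary storage is used; nothing grows with n.
Time complexity: O(n).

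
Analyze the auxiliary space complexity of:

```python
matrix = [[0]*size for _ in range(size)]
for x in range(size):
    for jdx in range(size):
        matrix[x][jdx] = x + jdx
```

Space complexity: O(n^2).
A 2D structure of size n x n is allocated.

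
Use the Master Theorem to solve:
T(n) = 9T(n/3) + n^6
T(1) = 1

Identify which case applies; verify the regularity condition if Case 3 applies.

a=9, b=3, f(n)=n^6.
log_3(9) = 2 < 6.
f(n) = Omega(n^(2+epsilon)) for some epsilon > 0, so Case 3 is the candidate.
Regularity: a*f(n/b) = 9*1*(n/3)^6 = (9/729)*1*n^6 <= c*f(n) with c = 9/729 < 1. Satisfied.
Case 3: T(n) = Theta(n^6).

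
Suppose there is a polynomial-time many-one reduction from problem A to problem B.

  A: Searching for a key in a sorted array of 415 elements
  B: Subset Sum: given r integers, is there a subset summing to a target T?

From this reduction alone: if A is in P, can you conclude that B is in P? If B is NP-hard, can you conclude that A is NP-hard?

A poly-time reduction A <=_p B transfers tractability DOWN (B easy => A easy) and hardness UP (A hard => B hard), not the reverse.
From A in P, the reduction alone does NOT give B in P: any problem in P trivially reduces to SAT, yet SAT is not known to be in P.
From B NP-hard, the reduction alone does NOT give A NP-hard: again, easy problems reduce to hard ones.
(Here in fact A is P and B is NP-complete.)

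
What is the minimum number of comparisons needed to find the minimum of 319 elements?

Finding the minimum requires 318 comparisons, identical reasoning to finding the maximum. Each comparison eliminates one candidate.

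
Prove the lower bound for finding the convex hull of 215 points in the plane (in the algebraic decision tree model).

Reduction from sorting: given 215 numbers x_1,...,x_{215}, map x_i to the point (x_i, x_i^2) on the parabola y = x^2. All points are on the convex hull, and walking the hull gives them in sorted x-order. Since sorting requires Omega(n log n), so does planar convex hull.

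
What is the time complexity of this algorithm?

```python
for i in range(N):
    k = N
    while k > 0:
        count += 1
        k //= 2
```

Time complexity: O(n log n).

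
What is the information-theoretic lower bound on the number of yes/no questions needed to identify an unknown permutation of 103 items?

There are 103! = 99029007164861804075467152545817733490901658221144924830052805546998766658416222832141441073883538492653516385977292093222882134415149891584000000000000000000000000 permutations. Each yes/no question gives at most 1 bit, so at least ceil(log_2(99029007164861804075467152545817733490901658221144924830052805546998766658416222832141441073883538492653516385977292093222882134415149891584000000000000000000000000)) = 545 questions are needed.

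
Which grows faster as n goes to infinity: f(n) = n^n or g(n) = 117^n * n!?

g(n) = 117^n * n! grows faster: by Stirling n! ~ sqrt(2 pi n)(n/e)^n, so 117^n n! / n^n ~ (117/e)^n sqrt(2 pi n) -> infinity since 117/e > 1.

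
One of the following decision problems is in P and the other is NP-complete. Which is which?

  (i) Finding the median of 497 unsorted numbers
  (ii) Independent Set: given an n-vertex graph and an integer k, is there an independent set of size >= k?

(i) is P: linear-time selection (median-of-medians) runs in O(n).
(ii) is NP-complete: complement of Clique (with k part of the input).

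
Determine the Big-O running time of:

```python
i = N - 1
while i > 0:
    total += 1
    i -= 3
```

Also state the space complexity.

Time complexity: O(n).
Space complexity: O(1).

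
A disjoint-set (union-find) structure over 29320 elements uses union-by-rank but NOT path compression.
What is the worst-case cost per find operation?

Union-by-rank alone keeps every tree's height <= log_2(29320) ~= 14.8. Each find traverses from a node to its root, costing O(height) = O(log n). Without path compression this bound is tight.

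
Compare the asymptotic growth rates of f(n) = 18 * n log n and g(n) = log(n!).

f(n) = 18 * n log n and g(n) = log(n!) are Theta of each other: Stirling: log(n!) = n log n - n + O(log n) = Theta(n log n); the constant 18 doesn't change the Theta class.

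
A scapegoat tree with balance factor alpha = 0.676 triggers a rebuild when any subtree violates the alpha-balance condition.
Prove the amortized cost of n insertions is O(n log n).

Define potential Phi = c * sum of |size(left(v)) - size(right(v))| over all nodes. An insertion at depth d costs O(d) = O(log n) and increases Phi by O(log n). When a rebuild of subtree of size s occurs, it costs O(s) but reduces Phi by Omega(s). With alpha = 0.676, between rebuilds Omega(s) insertions must occur. Amortized cost per insertion: O(log n).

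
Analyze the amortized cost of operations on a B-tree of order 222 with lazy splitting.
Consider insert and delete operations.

In a B-tree of order 222, a node splits when it has 222 keys. With lazy splitting, we use potential Phi = number of full nodes + number of near-empty nodes. Each split costs O(1) but reduces potential. Between splits, at least 111 insertions must occur in that node. Amortized structural cost is O(1) per operation, plus O(log_222 n) traversal.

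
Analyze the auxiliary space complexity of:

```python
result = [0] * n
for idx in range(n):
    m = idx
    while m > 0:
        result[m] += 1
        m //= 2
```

Space complexity: O(n).
Auxiliary storage grows linearly with the input size n in the worst case.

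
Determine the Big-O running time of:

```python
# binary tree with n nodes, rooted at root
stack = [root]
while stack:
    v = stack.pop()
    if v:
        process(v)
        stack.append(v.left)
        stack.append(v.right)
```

Time complexity: O(n).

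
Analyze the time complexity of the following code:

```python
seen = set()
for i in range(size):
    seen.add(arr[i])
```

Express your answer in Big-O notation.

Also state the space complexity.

Time complexity: O(n).
Space complexity: O(n).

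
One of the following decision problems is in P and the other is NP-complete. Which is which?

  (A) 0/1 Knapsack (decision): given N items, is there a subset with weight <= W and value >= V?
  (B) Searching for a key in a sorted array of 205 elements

(A) is NP-complete: reduces from Subset Sum.
(B) is P: binary search runs in O(log n).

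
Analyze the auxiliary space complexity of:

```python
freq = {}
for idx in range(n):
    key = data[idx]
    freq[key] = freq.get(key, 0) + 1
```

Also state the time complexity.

Space complexity: O(n).
Auxiliary storage grows linearly with the input size n in the worst case.
Time complexity: O(n).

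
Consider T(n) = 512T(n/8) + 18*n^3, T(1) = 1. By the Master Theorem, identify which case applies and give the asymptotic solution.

a=512, b=8, f(n)=18*n^3.
log_8(512) = 3, so n^(log_b(a)) = n^3.
f(n) = Theta(n^3), so Case 2 applies.
T(n) = Theta(n^3 log n).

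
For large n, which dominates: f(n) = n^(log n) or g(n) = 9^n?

g(n) = 9^n grows faster: take logs: log(n^(log n)) = (log n)^2, log(9^n) = n log 9; n dominates (log n)^2.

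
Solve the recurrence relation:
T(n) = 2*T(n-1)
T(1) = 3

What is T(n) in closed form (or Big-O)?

Each step multiplies by 2. T(n) = T(1)*2^(n-1) = 3*2^(n-1).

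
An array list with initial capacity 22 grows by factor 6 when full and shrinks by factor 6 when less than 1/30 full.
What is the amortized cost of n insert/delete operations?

Using potential function Phi = |6*size - capacity|. Resizing costs are offset by potential release. Amortized O(1) per operation.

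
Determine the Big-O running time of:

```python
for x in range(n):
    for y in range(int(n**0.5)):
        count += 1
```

Time complexity: O(n * sqrt(n)).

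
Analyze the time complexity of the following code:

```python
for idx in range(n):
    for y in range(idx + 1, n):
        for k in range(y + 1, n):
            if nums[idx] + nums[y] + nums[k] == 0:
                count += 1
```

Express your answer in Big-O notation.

Time complexity: O(n^3).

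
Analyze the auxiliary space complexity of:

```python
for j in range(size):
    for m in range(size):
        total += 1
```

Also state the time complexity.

Space complexity: O(1).
Only a constant amount of auxiliary storage is used; nothing grows with n.
Time complexity: O(n^2).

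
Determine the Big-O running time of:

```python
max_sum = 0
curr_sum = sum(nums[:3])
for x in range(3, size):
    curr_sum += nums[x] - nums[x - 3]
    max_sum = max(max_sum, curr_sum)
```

Time complexity: O(n).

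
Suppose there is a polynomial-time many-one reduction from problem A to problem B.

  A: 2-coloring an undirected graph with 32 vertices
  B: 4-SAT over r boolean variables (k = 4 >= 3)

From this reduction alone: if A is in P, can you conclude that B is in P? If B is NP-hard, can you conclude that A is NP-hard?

A poly-time reduction A <=_p B transfers tractability DOWN (B easy => A easy) and hardness UP (A hard => B hard), not the reverse.
From A in P, the reduction alone does NOT give B in P: any problem in P trivially reduces to SAT, yet SAT is not known to be in P.
From B NP-hard, the reduction alone does NOT give A NP-hard: again, easy problems reduce to hard ones.
(Here in fact A is P and B is NP-complete.)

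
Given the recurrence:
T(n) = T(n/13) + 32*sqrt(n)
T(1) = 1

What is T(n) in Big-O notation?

Each level contributes sqrt(n/13^k). Geometric series with ratio 1/sqrt(13) < 1 sums to O(sqrt(n)).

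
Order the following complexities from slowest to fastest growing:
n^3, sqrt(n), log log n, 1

Ordered by growth rate: 1 < log log n < sqrt(n) < n^3.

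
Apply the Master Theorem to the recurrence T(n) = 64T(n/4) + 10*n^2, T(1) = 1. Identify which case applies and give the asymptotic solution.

a=64, b=4, f(n)=10*n^2.
log_4(64) = 3 > 2.
Since f(n) = O(n^2) is polynomially smaller than n^3, Case 1 applies.
T(n) = Theta(n^3).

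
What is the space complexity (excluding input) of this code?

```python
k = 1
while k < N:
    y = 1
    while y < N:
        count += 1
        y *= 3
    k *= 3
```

Space complexity: O(1).
Only a constant amount of auxiliary storage is used; nothing grows with n.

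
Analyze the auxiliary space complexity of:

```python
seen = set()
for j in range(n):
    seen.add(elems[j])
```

Space complexity: O(n).
Auxiliary storage grows linearly with the input size n in the worst case.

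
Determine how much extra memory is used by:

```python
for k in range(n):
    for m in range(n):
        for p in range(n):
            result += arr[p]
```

Space complexity: O(1).
Only a constant amount of auxiliary storage is used; nothing grows with n.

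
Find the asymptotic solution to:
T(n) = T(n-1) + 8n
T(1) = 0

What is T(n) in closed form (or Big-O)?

Unrolling: T(n) = 0 + 8*(2 + 3 + ... + n) = 0 + 8*(n(n+1)/2 - 1) = O(n^2).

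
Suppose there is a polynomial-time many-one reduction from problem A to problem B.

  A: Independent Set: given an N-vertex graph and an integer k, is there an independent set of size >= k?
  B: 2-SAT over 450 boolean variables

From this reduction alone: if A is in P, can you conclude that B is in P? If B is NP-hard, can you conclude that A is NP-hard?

A poly-time reduction A <=_p B transfers tractability DOWN (B easy => A easy) and hardness UP (A hard => B hard), not the reverse.
From A in P, the reduction alone does NOT give B in P: any problem in P trivially reduces to SAT, yet SAT is not known to be in P.
From B NP-hard, the reduction alone does NOT give A NP-hard: again, easy problems reduce to hard ones.
(Here in fact A is NP-complete and B is in P, so no such reduction is known -- its existence would imply P = NP; the analysis concerns only what the assumed reduction would or would not let you conclude.)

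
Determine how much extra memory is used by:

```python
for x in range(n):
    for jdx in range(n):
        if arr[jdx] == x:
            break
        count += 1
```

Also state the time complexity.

Space complexity: O(1).
Only a constant amount of auxiliary storage is used; nothing grows with n.
Time complexity: O(n^2).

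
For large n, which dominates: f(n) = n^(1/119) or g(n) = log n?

f(n) = n^(1/119) grows faster: any positive power of n dominates log n.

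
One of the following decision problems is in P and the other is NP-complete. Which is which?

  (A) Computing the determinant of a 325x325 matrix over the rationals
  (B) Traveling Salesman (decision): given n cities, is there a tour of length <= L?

(A) is P: Gaussian elimination runs in O(n^3).
(B) is NP-complete: reduces from Hamiltonian Cycle.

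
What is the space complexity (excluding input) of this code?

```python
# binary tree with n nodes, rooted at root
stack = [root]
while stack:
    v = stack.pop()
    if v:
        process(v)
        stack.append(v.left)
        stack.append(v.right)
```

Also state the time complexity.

Space complexity: O(n).
Auxiliary storage grows linearly with the input size n in the worst case.
Time complexity: O(n).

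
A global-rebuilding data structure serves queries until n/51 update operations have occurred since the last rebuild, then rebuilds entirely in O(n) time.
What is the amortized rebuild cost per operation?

The O(n) rebuild is triggered by n/51 operations, so each contributes O(n)/(n/51) = O(51) = O(1) to the rebuild cost.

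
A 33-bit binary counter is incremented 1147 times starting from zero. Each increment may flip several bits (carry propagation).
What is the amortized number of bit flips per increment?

Bit i flips on every 2^i-th increment, so over 1147 increments bit i flips floor(1147/2^i) times. Summing over i: total flips < 2 * 1147. Amortized: < 2 = O(1) per increment.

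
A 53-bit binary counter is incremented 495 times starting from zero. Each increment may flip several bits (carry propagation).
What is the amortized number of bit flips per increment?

Bit i flips on every 2^i-th increment, so over 495 increments bit i flips floor(495/2^i) times. Summing over i: total flips < 2 * 495. Amortized: < 2 = O(1) per increment.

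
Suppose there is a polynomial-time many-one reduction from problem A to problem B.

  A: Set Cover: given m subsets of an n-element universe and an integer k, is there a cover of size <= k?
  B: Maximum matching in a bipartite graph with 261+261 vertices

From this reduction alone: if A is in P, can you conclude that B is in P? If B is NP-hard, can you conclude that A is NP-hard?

A poly-time reduction A <=_p B transfers tractability DOWN (B easy => A easy) and hardness UP (A hard => B hard), not the reverse.
From A in P, the reduction alone does NOT give B in P: any problem in P trivially reduces to SAT, yet SAT is not known to be in P.
From B NP-hard, the reduction alone does NOT give A NP-hard: again, easy problems reduce to hard ones.
(Here in fact A is NP-complete and B is in P, so no such reduction is known -- its existence would imply P = NP; the analysis concerns only what the assumed reduction would or would not let you conclude.)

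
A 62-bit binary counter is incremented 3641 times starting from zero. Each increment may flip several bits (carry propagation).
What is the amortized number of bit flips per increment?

Bit i flips on every 2^i-th increment, so over 3641 increments bit i flips floor(3641/2^i) times. Summing over i: total flips < 2 * 3641. Amortized: < 2 = O(1) per increment.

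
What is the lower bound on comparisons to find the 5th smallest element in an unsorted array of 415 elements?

Finding the 5th smallest of 415 elements requires Omega(n) comparisons. Every element must participate in at least one comparison; otherwise it could be the 5th smallest.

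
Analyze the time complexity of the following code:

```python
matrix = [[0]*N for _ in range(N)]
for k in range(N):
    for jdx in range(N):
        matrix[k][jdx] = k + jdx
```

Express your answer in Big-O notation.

Time complexity: O(n^2).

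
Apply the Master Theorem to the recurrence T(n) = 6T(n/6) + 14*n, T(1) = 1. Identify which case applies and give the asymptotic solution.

a=6, b=6, f(n)=14*n.
log_6(6) = 1, so n^(log_b(a)) = n.
f(n) = Theta(n), so Case 2 applies.
T(n) = Theta(n log n).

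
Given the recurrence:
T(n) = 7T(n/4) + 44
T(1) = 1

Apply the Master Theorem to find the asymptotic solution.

a=7, b=4, f(n)=44. log_4(7) = 1.404. Case 1 of Master Theorem: T(n) = O(n^1.404).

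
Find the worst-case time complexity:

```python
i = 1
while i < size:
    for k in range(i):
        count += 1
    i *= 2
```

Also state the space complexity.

Time complexity: O(n).
Space complexity: O(1).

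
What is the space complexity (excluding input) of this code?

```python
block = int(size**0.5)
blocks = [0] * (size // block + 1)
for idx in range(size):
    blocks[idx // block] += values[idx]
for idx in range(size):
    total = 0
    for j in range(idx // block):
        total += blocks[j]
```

Space complexity: O(sqrt(n)).
Storage scales with sqrt(n).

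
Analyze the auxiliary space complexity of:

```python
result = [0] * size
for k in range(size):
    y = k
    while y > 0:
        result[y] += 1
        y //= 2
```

Space complexity: O(n).
Auxiliary storage grows linearly with the input size n in the worst case.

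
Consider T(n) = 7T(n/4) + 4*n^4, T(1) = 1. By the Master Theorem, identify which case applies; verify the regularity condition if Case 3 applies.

a=7, b=4, f(n)=4*n^4.
log_4(7) = 1.404 < 4.
f(n) = Omega(n^(1.404+epsilon)) for some epsilon > 0, so Case 3 is the candidate.
Regularity: a*f(n/b) = 7*4*(n/4)^4 = (7/256)*4*n^4 <= c*f(n) with c = 7/256 < 1. Satisfied.
Case 3: T(n) = Theta(n^4).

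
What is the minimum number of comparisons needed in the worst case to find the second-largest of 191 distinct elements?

Lower bound: finding the max needs 191-1 comparisons. By the adversary weight-doubling argument, the max must personally win >= ceil(log_2(191)) = 8 comparisons; the 2nd-largest is among those 8 losers, needing 8-1 more comparisons. Total >= 191-1 + 8-1 = 197. A balanced knockout tournament achieves this.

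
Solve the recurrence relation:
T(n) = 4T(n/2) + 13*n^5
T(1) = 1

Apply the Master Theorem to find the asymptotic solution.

a=4, b=2, f(n)=13*n^5. log_2(4) = 2 < 5. Case 3: T(n) = O(n^5).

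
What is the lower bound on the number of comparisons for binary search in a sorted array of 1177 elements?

With 1177 possible positions, we need at least ceil(log_2(1177)) = 11 comparisons. Each comparison splits the remaining candidates by at most half.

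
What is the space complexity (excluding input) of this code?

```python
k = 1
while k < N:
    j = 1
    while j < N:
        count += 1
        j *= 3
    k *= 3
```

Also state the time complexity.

Space complexity: O(1).
Only a constant amount of auxiliary storage is used; nothing grows with n.
Time complexity: O(log^2 n).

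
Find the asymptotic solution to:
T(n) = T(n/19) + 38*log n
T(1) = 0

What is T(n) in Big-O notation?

Each of the log_19(n) levels adds O(log n). T(n) = O(log^2 n).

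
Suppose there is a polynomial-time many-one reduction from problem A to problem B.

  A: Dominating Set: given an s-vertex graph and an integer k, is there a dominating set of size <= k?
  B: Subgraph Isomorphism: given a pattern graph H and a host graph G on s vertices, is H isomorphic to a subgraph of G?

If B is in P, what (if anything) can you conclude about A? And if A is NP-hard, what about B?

A poly-time reduction A <=_p B means any A-instance can be transformed to a B-instance in poly time.
If B is in P: compose the reduction with B's poly-time algorithm to solve A in poly time, so A is in P.
If A is NP-hard: every NP problem reduces to A, which reduces to B; composing reductions, every NP problem reduces to B, so B is NP-hard.
(Here in fact A is NP-complete and B is NP-complete.)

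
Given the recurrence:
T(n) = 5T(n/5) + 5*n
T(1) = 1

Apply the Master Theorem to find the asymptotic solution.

a=5, b=5, f(n)=5*n. log_5(5) = 1. Case 2: T(n) = O(n log n).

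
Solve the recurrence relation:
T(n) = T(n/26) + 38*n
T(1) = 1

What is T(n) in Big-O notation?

Geometric series: 38*n*(1 + 1/26 + 1/26^2 + ...) = O(n). T(n) = O(n).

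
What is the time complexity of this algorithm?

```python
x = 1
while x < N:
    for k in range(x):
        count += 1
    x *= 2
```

Time complexity: O(n).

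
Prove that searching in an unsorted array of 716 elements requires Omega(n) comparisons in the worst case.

An adversary can always place the target in the last position checked. Until all 716 positions are examined, the target might be in any unchecked position. Therefore 716 comparisons are necessary.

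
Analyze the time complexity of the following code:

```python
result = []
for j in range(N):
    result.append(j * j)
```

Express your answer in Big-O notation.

Time complexity: O(n).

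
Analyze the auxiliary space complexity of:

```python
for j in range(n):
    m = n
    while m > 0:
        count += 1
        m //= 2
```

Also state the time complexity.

Space complexity: O(1).
Only a constant amount of auxiliary storage is used; nothing grows with n.
Time complexity: O(n log n).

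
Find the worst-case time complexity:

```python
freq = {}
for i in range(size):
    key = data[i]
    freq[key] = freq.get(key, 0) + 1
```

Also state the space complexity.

Time complexity: O(n).
Space complexity: O(n).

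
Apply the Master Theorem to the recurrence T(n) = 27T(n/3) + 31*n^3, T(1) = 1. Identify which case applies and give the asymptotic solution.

a=27, b=3, f(n)=31*n^3.
log_3(27) = 3, so n^(log_b(a)) = n^3.
f(n) = Theta(n^3), so Case 2 applies.
T(n) = Theta(n^3 log n).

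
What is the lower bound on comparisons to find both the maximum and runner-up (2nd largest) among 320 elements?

Lower bound: finding the max needs 320-1 comparisons. By an adversary weight-doubling argument, the maximum element must personally win at least ceil(log_2(320)) = 9 comparisons in any correct algorithm. The 2nd largest is among those 9 direct losers, and distinguishing it requires 9-1 more comparisons. Total >= 320-1 + 9-1 = 327. A balanced tournament achieves this bound exactly.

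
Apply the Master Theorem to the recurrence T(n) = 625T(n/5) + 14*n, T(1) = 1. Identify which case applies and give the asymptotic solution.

a=625, b=5, f(n)=14*n.
log_5(625) = 4 > 1.
Since f(n) = O(n^1) is polynomially smaller than n^4, Case 1 applies.
T(n) = Theta(n^4).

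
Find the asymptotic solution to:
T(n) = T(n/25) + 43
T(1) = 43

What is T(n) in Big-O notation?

Each step divides n by 25 and adds 43. After log_25(n) steps, T(n) = O(log n).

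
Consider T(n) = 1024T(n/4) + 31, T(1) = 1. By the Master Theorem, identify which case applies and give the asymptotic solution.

a=1024, b=4, f(n)=31.
log_4(1024) = 5 > 0.
Since f(n) = O(n^0) is polynomially smaller than n^5, Case 1 applies.
T(n) = Theta(n^5).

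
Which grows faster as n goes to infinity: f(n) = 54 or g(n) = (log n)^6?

g(n) = (log n)^6 grows faster: any unbounded function dominates a constant.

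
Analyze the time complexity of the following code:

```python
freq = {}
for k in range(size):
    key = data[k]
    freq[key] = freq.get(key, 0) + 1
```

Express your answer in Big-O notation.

Time complexity: O(n).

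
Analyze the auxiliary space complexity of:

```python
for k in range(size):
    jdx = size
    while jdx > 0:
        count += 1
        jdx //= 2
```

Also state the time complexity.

Space complexity: O(1).
Only a constant amount of auxiliary storage is used; nothing grows with n.
Time complexity: O(n log n).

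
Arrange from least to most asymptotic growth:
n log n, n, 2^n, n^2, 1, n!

Ordered by growth rate: 1 < n < n log n < n^2 < 2^n < n!.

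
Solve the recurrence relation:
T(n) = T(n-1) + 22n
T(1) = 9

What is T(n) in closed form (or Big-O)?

Unrolling: T(n) = 9 + 22*(2 + 3 + ... + n) = 9 + 22*(n(n+1)/2 - 1) = O(n^2).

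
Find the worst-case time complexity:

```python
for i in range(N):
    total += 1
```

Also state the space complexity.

Time complexity: O(n).
Space complexity: O(1).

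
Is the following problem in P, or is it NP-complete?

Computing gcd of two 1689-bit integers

This problem is in P: the Euclidean algorithm runs in polynomial time in the bit-length.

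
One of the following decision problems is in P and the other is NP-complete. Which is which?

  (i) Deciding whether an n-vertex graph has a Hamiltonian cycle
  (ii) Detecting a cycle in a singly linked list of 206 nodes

(i) is NP-complete: one of Karp's 21 NP-complete problems.
(ii) is P: Floyd's tortoise-and-hare runs in O(n) time, O(1) space.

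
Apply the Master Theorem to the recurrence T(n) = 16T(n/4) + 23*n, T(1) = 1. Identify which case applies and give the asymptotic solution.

a=16, b=4, f(n)=23*n.
log_4(16) = 2 > 1.
Since f(n) = O(n^1) is polynomially smaller than n^2, Case 1 applies.
T(n) = Theta(n^2).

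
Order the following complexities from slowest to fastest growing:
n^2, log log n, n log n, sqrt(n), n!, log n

Ordered by growth rate: log log n < log n < sqrt(n) < n log n < n^2 < n!.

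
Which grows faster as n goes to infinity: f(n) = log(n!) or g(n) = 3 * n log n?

f(n) = log(n!) and g(n) = 3 * n log n are Theta of each other: Stirling: log(n!) = n log n - n + O(log n) = Theta(n log n); the constant 3 doesn't change the Theta class.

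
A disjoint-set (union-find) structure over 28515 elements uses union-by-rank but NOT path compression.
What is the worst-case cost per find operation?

Union-by-rank alone keeps every tree's height <= log_2(28515) ~= 14.8. Each find traverses from a node to its root, costing O(height) = O(log n). Without path compression this bound is tight.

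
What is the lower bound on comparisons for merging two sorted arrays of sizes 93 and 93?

Adversary argument: with sizes 93 and 93 (differing by at most 1), interleave the two arrays so that every consecutive pair in the output comes from different inputs. Then each of the 185 adjacent output pairs must be directly compared, or the algorithm cannot determine their relative order. So 185 comparisons are necessary; standard merge achieves this.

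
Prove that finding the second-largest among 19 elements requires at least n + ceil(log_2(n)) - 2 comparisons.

Lower bound (adversary): identifying the maximum requires 19-1 comparisons (each eliminates one candidate). Assign weight 1 to each element; on each comparison the adversary lets the heavier side win and gives it the loser's weight. The max ends with weight 19, but each comparison it wins at most doubles its weight, so the max must win >= ceil(log_2(19)) = 5 comparisons. The second-largest is one of those 5 direct losers to the max, and identifying which one is largest needs >= 5-1 further comparisons. Total >= 19-1 + 5-1 = 22.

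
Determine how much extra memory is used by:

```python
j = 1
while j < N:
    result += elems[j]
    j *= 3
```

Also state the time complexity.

Space complexity: O(1).
Only a constant amount of auxiliary storage is used; nothing grows with n.
Time complexity: O(log n).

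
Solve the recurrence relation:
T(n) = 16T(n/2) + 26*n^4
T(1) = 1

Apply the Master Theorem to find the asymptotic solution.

a=16, b=2, f(n)=26*n^4. log_2(16) = 4. Case 2: T(n) = O(n^4 log n).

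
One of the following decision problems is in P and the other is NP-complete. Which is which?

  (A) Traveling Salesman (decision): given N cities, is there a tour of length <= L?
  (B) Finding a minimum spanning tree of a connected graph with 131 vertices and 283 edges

(A) is NP-complete: reduces from Hamiltonian Cycle.
(B) is P: Kruskal's / Prim's algorithms run in polynomial time.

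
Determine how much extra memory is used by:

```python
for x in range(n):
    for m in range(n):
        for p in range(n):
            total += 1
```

Space complexity: O(1).
Only a constant amount of auxiliary storage is used; nothing grows with n.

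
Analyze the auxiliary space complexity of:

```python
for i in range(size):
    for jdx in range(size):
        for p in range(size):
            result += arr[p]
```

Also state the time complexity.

Space complexity: O(1).
Only a constant amount of auxiliary storage is used; nothing grows with n.
Time complexity: O(n^3).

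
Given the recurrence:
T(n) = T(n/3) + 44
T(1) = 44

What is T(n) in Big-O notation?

Each step divides n by 3 and adds 44. After log_3(n) steps, T(n) = O(log n).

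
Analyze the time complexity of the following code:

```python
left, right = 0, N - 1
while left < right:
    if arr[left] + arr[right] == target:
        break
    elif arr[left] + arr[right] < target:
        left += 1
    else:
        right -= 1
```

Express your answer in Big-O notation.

Time complexity: O(n).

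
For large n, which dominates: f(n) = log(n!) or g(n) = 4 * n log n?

f(n) = log(n!) and g(n) = 4 * n log n are Theta of each other: Stirling: log(n!) = n log n - n + O(log n) = Theta(n log n); the constant 4 doesn't change the Theta class.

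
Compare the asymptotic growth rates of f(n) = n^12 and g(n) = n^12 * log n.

g(n) = n^12 * log n grows faster: extra log n factor -> infinity.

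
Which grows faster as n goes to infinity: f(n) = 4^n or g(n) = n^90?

f(n) = 4^n grows faster: any exponential with base > 1 dominates every polynomial.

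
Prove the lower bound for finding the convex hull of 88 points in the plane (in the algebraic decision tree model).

Reduction from sorting: given 88 numbers x_1,...,x_{88}, map x_i to the point (x_i, x_i^2) on the parabola y = x^2. All points are on the convex hull, and walking the hull gives them in sorted x-order. Since sorting requires Omega(n log n), so does planar convex hull.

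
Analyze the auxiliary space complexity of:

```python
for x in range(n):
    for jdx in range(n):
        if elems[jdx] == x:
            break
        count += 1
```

Space complexity: O(1).
Only a constant amount of auxiliary storage is used; nothing grows with n.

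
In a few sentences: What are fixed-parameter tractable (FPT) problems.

A problem parameterized by k is FPT if it can be solved in time f(k) * n^O(1), where f is any computable function of k alone. Vertex Cover parameterized by solution size k is FPT: O(2^k * n). The W-hierarchy (W[1], W[2], ...) classifies parameterized problems by hardness; Clique parameterized by clique size is W[1]-complete.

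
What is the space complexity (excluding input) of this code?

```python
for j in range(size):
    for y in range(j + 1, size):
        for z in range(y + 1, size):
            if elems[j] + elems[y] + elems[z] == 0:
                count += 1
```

Space complexity: O(1).
Only a constant amount of auxiliary storage is used; nothing grows with n.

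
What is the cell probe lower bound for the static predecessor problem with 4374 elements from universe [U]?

The Patrascu-Thorup lower bound shows any data structure on n = 4374 elements using O(n * polylog(n)) space requires Omega(log log U) query time. van Emde Boas trees achieve O(log log U) with O(U) space.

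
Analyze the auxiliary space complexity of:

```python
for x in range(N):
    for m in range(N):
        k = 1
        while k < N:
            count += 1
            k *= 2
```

Space complexity: O(1).
Only a constant amount of auxiliary storage is used; nothing grows with n.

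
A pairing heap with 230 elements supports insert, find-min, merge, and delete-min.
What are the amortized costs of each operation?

Pairing heaps are self-adjusting heap-ordered trees. Insert and merge link two roots: O(1). Find-min reads the root: O(1). Delete-min removes the root, then pairs children in two passes; amortized cost is O(log 230) = O(log n).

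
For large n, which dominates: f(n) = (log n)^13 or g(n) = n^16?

g(n) = n^16 grows faster: any positive polynomial dominates any polylog.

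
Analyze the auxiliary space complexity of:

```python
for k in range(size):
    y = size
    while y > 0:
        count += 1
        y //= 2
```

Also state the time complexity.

Space complexity: O(1).
Only a constant amount of auxiliary storage is used; nothing grows with n.
Time complexity: O(n log n).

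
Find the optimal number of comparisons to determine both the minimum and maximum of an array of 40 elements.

Naive approach: 78 comparisons (39 for max + 39 for min).
Optimal: Compare elements in pairs first (floor(n/2) = 20 comparisons), then find max among winners and min among losers (19 comparisons each).
Total: ceil(3n/2) - 2 = 58 comparisons. An adversary argument shows this is also a lower bound.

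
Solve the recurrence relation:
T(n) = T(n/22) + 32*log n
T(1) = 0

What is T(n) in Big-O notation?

Each of the log_22(n) levels adds O(log n). T(n) = O(log^2 n).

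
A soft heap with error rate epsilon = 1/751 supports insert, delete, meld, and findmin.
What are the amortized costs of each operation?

Soft heaps (Chazelle) allow up to an epsilon = 1/751 fraction of elements to have corrupted (raised) keys. Insert is O(log(1/epsilon)) = O(log 751) amortized -- the structure maintains heap-ordered binary trees of rank bounded by O(log(1/epsilon)). Meld concatenates root lists: O(1) amortized. Delete and findmin are O(1) amortized.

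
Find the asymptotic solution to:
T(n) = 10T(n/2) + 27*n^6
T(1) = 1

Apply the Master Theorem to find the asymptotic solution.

a=10, b=2, f(n)=27*n^6. log_2(10) = 3.322 < 6. Case 3: T(n) = O(n^6).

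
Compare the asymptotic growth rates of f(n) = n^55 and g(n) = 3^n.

g(n) = 3^n grows faster: any exponential with base > 1 dominates every polynomial.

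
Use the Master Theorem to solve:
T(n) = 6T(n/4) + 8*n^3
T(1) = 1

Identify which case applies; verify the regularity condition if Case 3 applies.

a=6, b=4, f(n)=8*n^3.
log_4(6) = 1.292 < 3.
f(n) = Omega(n^(1.292+epsilon)) for some epsilon > 0, so Case 3 is the candidate.
Regularity: a*f(n/b) = 6*8*(n/4)^3 = (6/64)*8*n^3 <= c*f(n) with c = 6/64 < 1. Satisfied.
Case 3: T(n) = Theta(n^3).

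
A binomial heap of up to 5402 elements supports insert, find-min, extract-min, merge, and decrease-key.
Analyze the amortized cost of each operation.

A binomial heap with n <= 5402 elements has at most floor(log_2 5402) + 1 = 13 trees. Using potential Phi = number of trees: Insert adds one tree, but cascading merges reduce count -- amortized O(1). Find-min reads the cached minimum pointer: O(1). Extract-min creates O(log n) new trees: O(log n). Merge combines tree lists: O(log n). Decrease-key sifts the element up its tree of height <= log n: O(log n).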